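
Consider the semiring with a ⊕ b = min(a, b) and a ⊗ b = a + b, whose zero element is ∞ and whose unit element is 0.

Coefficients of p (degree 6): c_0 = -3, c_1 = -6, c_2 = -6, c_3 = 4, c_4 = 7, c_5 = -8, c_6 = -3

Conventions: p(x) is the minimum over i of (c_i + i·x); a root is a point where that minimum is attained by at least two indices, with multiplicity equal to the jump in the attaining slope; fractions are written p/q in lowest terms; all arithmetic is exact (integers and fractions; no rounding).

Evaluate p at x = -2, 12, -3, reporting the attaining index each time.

p(-2) = min(-3+0·(-2)=-3, -6+1·(-2)=-8, -6+2·(-2)=-10, 4+3·(-2)=-2, 7+4·(-2)=-1, -8+5·(-2)=-18, -3+6·(-2)=-15) = -18 (attained by i=5)
p(12) = min(-3+0·12=-3, -6+1·12=6, -6+2·12=18, 4+3·12=40, 7+4·12=55, -8+5·12=52, -3+6·12=69) = -3 (attained by i=0)
p(-3) = min(-3+0·(-3)=-3, -6+1·(-3)=-9, -6+2·(-3)=-12, 4+3·(-3)=-5, 7+4·(-3)=-5, -8+5·(-3)=-23, -3+6·(-3)=-21) = -23 (attained by i=5)
Answer: p(-2) = -18; p(12) = -3; p(-3) = -23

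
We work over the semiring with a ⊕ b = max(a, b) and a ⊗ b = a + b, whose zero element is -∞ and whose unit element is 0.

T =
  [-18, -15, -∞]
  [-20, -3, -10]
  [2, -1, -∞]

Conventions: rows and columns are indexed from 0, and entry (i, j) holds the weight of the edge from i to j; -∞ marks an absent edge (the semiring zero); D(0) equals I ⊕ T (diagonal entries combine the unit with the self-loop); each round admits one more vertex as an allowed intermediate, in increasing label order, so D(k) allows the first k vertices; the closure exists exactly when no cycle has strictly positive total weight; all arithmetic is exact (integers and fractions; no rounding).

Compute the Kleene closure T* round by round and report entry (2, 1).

D(0):
  [0, -15, -∞]
  [-20, 0, -10]
  [2, -1, 0]
D(1):
  [0, -15, -∞]
  [-20, 0, -10]
  [2, -1, 0]
D(2):
  [0, -15, -25]
  [-20, 0, -10]
  [2, -1, 0]
D(3):
  [0, -15, -25]
  [-8, 0, -10]
  [2, -1, 0]
Answer: T*[2][1] = -1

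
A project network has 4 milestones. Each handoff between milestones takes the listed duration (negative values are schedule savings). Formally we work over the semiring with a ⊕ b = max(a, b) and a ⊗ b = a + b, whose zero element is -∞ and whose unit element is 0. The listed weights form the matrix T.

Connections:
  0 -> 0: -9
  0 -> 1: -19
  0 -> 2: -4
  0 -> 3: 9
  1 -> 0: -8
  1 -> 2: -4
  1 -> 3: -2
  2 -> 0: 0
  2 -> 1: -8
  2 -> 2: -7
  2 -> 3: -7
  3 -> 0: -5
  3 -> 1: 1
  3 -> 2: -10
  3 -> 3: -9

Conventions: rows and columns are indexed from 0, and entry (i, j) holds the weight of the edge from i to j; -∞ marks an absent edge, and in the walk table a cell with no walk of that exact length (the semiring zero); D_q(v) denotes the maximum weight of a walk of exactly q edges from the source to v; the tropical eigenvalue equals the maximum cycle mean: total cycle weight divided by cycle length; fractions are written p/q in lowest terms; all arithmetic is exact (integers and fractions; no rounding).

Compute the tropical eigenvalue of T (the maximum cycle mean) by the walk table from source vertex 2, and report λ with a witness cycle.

q=0: [-∞, -∞, 0, -∞]
q=1: [0, -8, -7, -7]
q=2: [-7, -6, -4, 9]
q=3: [4, 10, -1, 2]
q=4: [2, 3, 6, 13]
Optimal cycle mean attained by: cycle 0->3->0, total 9 + (-5), length 2.
Answer: λ = 2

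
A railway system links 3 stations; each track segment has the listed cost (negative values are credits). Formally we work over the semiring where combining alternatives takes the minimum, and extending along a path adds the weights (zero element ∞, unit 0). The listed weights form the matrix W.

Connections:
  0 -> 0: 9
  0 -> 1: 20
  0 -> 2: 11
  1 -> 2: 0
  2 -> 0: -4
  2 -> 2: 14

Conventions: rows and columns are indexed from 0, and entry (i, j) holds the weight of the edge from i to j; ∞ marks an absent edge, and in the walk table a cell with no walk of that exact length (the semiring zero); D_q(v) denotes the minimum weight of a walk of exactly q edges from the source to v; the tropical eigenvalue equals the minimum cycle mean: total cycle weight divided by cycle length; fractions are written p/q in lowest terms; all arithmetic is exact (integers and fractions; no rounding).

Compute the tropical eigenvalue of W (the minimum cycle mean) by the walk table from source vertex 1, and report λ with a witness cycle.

q=0: [∞, 0, ∞]
q=1: [∞, ∞, 0]
q=2: [-4, ∞, 14]
q=3: [5, 16, 7]
Optimal cycle mean attained by: cycle 0->2->0, total 11 + (-4), length 2.
Answer: λ = 7/2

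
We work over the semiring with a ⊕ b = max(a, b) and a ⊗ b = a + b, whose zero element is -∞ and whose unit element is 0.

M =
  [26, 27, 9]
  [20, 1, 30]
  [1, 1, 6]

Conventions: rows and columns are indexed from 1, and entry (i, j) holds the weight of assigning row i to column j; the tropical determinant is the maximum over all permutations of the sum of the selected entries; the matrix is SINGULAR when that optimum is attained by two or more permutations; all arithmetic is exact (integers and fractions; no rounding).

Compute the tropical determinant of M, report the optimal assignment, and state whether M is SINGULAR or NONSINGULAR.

σ = (1, 2, 3): 26 + 1 + 6 = 33
σ = (1, 3, 2): 26 + 30 + 1 = 57
σ = (2, 1, 3): 27 + 20 + 6 = 53
σ = (2, 3, 1): 27 + 30 + 1 = 58
σ = (3, 1, 2): 9 + 20 + 1 = 30
σ = (3, 2, 1): 9 + 1 + 1 = 11
Optimal value attained by: σ = (2, 3, 1).
Answer: det⊕(M) = 58; verdict: NONSINGULAR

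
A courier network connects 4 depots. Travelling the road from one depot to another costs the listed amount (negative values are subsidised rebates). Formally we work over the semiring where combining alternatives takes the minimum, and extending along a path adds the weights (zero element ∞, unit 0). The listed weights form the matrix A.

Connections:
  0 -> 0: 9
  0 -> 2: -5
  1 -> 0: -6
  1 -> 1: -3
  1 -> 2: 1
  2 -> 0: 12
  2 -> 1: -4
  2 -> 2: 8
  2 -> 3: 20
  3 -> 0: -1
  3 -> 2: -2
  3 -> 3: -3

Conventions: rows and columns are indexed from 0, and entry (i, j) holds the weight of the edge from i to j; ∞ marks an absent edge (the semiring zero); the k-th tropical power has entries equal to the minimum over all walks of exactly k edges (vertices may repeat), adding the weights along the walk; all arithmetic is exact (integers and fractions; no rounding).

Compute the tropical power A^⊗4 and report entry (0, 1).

A^⊗2:
  [7, -9, 3, 15]
  [-9, -6, -11, 21]
  [-10, -7, -3, 17]
  [-4, -6, -6, -6]
A^⊗3:
  [-15, -12, -8, 12]
  [-12, -15, -14, 9]
  [-13, -10, -15, 14]
  [-12, -10, -9, -9]
A^⊗4:
  [-18, -15, -20, 9]
  [-21, -18, -17, 6]
  [-16, -19, -18, 5]
  [-16, -13, -17, -12]
Key observation: the optimum is the walk 0->2->1->1->1, with weight (-5) + (-4) + (-3) + (-3) = -15.
Optimal value attained by: walk 0->2->1->1->1.
Answer: (A^⊗4)[0][1] = -15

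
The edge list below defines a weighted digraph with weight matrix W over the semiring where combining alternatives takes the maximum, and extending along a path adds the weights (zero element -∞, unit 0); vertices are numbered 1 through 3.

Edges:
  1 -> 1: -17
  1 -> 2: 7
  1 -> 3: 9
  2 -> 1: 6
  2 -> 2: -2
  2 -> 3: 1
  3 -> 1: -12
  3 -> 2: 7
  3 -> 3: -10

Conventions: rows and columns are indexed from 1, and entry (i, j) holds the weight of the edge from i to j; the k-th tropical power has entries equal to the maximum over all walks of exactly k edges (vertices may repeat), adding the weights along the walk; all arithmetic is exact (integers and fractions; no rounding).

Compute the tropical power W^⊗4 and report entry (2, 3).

W^⊗2:
  [13, 16, 8]
  [4, 13, 15]
  [13, 5, 8]
W^⊗3:
  [22, 20, 22]
  [19, 22, 14]
  [11, 20, 22]
W^⊗4:
  [26, 29, 31]
  [28, 26, 28]
  [26, 29, 21]
Key observation: the optimum is the walk 2->1->2->1->3, with weight 6 + 7 + 6 + 9 = 28.
Optimal value attained by: walk 2->1->2->1->3.
Answer: (W^⊗4)[2][3] = 28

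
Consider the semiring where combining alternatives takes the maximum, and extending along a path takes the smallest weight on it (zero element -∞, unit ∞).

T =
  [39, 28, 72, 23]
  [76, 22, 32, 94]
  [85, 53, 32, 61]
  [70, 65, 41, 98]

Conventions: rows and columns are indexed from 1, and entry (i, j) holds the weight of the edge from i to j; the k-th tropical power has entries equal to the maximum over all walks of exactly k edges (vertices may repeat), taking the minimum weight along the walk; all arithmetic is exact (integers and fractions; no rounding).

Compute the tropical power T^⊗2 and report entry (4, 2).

T^⊗2:
  [72, 53, 39, 61]
  [70, 65, 72, 94]
  [61, 61, 72, 61]
  [70, 65, 70, 98]
Key observation: the optimum is the walk 4->4->2, with weight 98 min 65 = 65.
Optimal value attained by: walk 4->4->2.
Answer: (T^⊗2)[4][2] = 65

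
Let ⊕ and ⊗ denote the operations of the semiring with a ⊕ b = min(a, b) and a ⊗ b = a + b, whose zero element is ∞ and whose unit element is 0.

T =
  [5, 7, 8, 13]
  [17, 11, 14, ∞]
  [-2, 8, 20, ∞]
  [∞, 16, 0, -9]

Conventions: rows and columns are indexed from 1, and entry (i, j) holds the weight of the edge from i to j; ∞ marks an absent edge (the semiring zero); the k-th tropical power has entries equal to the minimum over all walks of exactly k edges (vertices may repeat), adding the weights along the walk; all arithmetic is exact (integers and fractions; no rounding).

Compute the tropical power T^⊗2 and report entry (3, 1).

T^⊗2:
  [6, 12, 13, 4]
  [12, 22, 25, 30]
  [3, 5, 6, 11]
  [-2, 7, -9, -18]
Key observation: the optimum is the walk 3->1->1, with weight (-2) + 5 = 3.
Optimal value attained by: walk 3->1->1.
Answer: (T^⊗2)[3][1] = 3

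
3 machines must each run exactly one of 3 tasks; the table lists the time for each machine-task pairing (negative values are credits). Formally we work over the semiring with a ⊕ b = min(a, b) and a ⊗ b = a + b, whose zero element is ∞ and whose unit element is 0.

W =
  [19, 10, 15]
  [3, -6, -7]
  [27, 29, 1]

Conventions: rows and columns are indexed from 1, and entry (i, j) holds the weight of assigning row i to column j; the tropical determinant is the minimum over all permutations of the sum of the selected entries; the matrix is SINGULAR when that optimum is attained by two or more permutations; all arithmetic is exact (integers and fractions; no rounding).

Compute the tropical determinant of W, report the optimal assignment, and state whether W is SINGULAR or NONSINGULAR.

σ = (1, 2, 3): 19 + (-6) + 1 = 14
σ = (1, 3, 2): 19 + (-7) + 29 = 41
σ = (2, 1, 3): 10 + 3 + 1 = 14
σ = (2, 3, 1): 10 + (-7) + 27 = 30
σ = (3, 1, 2): 15 + 3 + 29 = 47
σ = (3, 2, 1): 15 + (-6) + 27 = 36
Optimal value attained by: σ = (1, 2, 3).
Answer: det⊕(W) = 14; verdict: SINGULAR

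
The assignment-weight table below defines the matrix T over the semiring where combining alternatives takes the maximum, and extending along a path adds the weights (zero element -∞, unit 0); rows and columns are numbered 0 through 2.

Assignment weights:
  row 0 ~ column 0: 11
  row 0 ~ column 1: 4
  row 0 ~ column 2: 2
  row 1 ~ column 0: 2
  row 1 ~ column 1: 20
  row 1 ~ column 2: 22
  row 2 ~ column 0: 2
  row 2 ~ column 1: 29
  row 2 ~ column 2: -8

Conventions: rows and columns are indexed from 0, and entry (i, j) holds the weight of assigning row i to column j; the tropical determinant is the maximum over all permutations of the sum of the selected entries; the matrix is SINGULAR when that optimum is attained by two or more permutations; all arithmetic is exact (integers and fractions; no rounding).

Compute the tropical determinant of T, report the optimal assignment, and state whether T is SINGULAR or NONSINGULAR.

σ = (0, 1, 2): 11 + 20 + (-8) = 23
σ = (0, 2, 1): 11 + 22 + 29 = 62
σ = (1, 0, 2): 4 + 2 + (-8) = -2
σ = (1, 2, 0): 4 + 22 + 2 = 28
σ = (2, 0, 1): 2 + 2 + 29 = 33
σ = (2, 1, 0): 2 + 20 + 2 = 24
Optimal value attained by: σ = (0, 2, 1).
Answer: det⊕(T) = 62; verdict: NONSINGULAR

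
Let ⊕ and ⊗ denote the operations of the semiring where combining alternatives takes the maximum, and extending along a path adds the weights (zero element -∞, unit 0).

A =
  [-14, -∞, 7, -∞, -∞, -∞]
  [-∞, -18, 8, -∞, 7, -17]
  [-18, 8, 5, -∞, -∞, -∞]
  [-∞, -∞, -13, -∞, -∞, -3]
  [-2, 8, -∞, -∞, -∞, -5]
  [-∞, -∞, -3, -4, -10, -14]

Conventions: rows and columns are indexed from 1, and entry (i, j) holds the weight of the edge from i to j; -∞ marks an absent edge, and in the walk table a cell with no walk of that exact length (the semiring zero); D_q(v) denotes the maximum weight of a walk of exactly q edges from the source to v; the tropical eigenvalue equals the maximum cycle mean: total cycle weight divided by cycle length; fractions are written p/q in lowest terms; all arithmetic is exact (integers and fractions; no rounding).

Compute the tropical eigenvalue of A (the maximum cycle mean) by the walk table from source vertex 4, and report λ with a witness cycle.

q=0: [-∞, -∞, -∞, 0, -∞, -∞]
q=1: [-∞, -∞, -13, -∞, -∞, -3]
q=2: [-31, -5, -6, -7, -13, -17]
q=3: [-15, 2, 3, -21, 2, -10]
q=4: [0, 11, 10, -14, 9, -3]
q=5: [7, 18, 19, -7, 18, 4]
q=6: [16, 27, 26, 0, 25, 13]
Optimal cycle mean attained by: cycle 2->3->2, total 8 + 8, length 2.
Answer: λ = 8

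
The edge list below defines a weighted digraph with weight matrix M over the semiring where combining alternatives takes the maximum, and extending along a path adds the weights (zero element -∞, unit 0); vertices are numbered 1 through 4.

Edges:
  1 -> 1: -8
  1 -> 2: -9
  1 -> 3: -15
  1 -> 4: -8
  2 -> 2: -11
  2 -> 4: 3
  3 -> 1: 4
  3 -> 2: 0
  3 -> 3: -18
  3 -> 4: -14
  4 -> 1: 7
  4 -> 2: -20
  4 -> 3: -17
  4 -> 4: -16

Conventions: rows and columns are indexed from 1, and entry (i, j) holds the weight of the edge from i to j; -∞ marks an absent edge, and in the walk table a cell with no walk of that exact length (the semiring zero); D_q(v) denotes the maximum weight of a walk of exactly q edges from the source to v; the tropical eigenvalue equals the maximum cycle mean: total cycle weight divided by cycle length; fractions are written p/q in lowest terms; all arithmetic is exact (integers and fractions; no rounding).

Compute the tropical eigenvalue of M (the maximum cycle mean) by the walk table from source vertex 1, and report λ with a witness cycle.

q=0: [0, -∞, -∞, -∞]
q=1: [-8, -9, -15, -8]
q=2: [-1, -15, -23, -6]
q=3: [1, -10, -16, -9]
q=4: [-2, -8, -14, -7]
Optimal cycle mean attained by: cycle 1->2->4->1, total (-9) + 3 + 7, length 3.
Answer: λ = 1/3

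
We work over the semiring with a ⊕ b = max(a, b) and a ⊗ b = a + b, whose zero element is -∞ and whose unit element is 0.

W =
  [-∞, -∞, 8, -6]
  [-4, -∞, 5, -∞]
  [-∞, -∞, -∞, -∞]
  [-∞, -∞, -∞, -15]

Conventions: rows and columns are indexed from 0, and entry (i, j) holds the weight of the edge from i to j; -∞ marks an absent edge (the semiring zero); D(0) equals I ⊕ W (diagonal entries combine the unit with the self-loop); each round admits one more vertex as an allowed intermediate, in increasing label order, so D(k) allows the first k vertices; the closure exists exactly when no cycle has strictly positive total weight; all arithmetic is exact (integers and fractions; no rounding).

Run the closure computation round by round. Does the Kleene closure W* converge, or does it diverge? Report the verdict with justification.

D(0):
  [0, -∞, 8, -6]
  [-4, 0, 5, -∞]
  [-∞, -∞, 0, -∞]
  [-∞, -∞, -∞, 0]
D(1):
  [0, -∞, 8, -6]
  [-4, 0, 5, -10]
  [-∞, -∞, 0, -∞]
  [-∞, -∞, -∞, 0]
D(2):
  [0, -∞, 8, -6]
  [-4, 0, 5, -10]
  [-∞, -∞, 0, -∞]
  [-∞, -∞, -∞, 0]
D(3):
  [0, -∞, 8, -6]
  [-4, 0, 5, -10]
  [-∞, -∞, 0, -∞]
  [-∞, -∞, -∞, 0]
D(4):
  [0, -∞, 8, -6]
  [-4, 0, 5, -10]
  [-∞, -∞, 0, -∞]
  [-∞, -∞, -∞, 0]
Key observation: every diagonal entry stays at the unit through all rounds, so no improving cycle exists.
Answer: CONVERGES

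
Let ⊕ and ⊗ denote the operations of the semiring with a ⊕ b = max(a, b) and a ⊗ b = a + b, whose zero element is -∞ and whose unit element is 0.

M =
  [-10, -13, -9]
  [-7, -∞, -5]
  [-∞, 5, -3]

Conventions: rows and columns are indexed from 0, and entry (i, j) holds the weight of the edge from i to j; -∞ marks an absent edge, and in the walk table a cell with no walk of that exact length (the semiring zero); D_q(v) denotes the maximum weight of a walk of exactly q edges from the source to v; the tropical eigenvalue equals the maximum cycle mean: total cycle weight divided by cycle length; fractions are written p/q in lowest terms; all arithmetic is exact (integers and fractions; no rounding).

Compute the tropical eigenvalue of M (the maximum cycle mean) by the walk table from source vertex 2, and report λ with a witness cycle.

q=0: [-∞, -∞, 0]
q=1: [-∞, 5, -3]
q=2: [-2, 2, 0]
q=3: [-5, 5, -3]
Optimal cycle mean attained by: cycle 1->2->1, total (-5) + 5, length 2.
Answer: λ = 0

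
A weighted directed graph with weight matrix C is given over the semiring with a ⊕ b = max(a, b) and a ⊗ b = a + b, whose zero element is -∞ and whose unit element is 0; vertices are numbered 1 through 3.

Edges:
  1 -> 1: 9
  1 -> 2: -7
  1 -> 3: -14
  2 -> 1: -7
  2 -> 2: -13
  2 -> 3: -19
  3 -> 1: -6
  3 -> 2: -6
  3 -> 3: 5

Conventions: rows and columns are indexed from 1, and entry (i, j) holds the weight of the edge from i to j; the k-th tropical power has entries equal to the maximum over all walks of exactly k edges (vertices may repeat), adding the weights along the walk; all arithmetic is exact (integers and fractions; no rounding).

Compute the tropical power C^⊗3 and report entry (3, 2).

C^⊗2:
  [18, 2, -5]
  [2, -14, -14]
  [3, -1, 10]
C^⊗3:
  [27, 11, 4]
  [11, -5, -9]
  [12, 4, 15]
Key observation: the optimum is the walk 3->3->3->2, with weight 5 + 5 + (-6) = 4.
Optimal value attained by: walk 3->3->3->2.
Answer: (C^⊗3)[3][2] = 4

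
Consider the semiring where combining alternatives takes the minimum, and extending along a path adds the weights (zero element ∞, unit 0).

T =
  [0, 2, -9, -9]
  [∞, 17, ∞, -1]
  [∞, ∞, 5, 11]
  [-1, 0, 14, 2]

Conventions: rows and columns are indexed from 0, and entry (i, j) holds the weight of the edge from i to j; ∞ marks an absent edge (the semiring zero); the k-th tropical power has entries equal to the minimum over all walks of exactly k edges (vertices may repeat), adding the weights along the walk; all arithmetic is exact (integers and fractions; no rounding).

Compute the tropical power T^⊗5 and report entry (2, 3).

T^⊗2:
  [-10, -9, -9, -9]
  [-2, -1, 13, 1]
  [10, 11, 10, 13]
  [-1, 1, -10, -10]
T^⊗3:
  [-10, -9, -19, -19]
  [-2, 0, -11, -11]
  [10, 12, 1, 1]
  [-11, -10, -10, -10]
T^⊗4:
  [-20, -19, -19, -19]
  [-12, -11, -11, -11]
  [0, 1, 1, 1]
  [-11, -10, -20, -20]
T^⊗5:
  [-20, -19, -29, -29]
  [-12, -11, -21, -21]
  [0, 1, -9, -9]
  [-21, -20, -20, -20]
Key observation: the optimum is the walk 2->3->0->3->0->3, with weight 11 + (-1) + (-9) + (-1) + (-9) = -9.
Optimal value attained by: walk 2->3->0->3->0->3.
Answer: (T^⊗5)[2][3] = -9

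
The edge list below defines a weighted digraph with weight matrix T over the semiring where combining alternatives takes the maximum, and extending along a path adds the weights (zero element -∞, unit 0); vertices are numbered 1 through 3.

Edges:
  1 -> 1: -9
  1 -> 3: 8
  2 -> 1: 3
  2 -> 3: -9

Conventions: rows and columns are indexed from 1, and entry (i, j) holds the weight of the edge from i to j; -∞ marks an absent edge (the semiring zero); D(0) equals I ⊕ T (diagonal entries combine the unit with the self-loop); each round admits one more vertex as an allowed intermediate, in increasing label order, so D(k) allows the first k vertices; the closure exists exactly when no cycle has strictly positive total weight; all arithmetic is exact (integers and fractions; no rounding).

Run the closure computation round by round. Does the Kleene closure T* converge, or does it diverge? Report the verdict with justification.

D(0):
  [0, -∞, 8]
  [3, 0, -9]
  [-∞, -∞, 0]
D(1):
  [0, -∞, 8]
  [3, 0, 11]
  [-∞, -∞, 0]
D(2):
  [0, -∞, 8]
  [3, 0, 11]
  [-∞, -∞, 0]
D(3):
  [0, -∞, 8]
  [3, 0, 11]
  [-∞, -∞, 0]
Key observation: every diagonal entry stays at the unit through all rounds, so no improving cycle exists.
Answer: CONVERGES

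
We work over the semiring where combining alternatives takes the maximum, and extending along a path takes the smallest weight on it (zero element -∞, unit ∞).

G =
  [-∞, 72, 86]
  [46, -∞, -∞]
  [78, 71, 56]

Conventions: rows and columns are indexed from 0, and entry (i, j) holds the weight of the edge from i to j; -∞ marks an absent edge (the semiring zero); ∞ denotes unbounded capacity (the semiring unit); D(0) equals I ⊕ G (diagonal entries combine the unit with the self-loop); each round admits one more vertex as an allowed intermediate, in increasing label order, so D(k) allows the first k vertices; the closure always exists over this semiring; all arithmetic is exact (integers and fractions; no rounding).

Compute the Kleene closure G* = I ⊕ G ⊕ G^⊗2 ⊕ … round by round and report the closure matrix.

D(0):
  [∞, 72, 86]
  [46, ∞, -∞]
  [78, 71, ∞]
D(1):
  [∞, 72, 86]
  [46, ∞, 46]
  [78, 72, ∞]
D(2):
  [∞, 72, 86]
  [46, ∞, 46]
  [78, 72, ∞]
D(3):
  [∞, 72, 86]
  [46, ∞, 46]
  [78, 72, ∞]
Answer: G* = [[∞, 72, 86], [46, ∞, 46], [78, 72, ∞]]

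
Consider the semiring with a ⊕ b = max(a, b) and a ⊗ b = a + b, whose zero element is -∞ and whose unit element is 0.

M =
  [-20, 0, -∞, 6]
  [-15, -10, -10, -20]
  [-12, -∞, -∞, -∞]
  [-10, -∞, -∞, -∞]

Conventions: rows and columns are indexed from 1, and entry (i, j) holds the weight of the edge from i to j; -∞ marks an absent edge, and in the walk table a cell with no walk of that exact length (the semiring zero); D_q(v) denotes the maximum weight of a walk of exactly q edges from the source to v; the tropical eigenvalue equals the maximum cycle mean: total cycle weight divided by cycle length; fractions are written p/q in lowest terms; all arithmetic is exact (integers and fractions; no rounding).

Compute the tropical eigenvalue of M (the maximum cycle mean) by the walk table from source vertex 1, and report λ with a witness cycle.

q=0: [0, -∞, -∞, -∞]
q=1: [-20, 0, -∞, 6]
q=2: [-4, -10, -10, -14]
q=3: [-22, -4, -20, 2]
q=4: [-8, -14, -14, -16]
Optimal cycle mean attained by: cycle 1->4->1, total 6 + (-10), length 2.
Answer: λ = -2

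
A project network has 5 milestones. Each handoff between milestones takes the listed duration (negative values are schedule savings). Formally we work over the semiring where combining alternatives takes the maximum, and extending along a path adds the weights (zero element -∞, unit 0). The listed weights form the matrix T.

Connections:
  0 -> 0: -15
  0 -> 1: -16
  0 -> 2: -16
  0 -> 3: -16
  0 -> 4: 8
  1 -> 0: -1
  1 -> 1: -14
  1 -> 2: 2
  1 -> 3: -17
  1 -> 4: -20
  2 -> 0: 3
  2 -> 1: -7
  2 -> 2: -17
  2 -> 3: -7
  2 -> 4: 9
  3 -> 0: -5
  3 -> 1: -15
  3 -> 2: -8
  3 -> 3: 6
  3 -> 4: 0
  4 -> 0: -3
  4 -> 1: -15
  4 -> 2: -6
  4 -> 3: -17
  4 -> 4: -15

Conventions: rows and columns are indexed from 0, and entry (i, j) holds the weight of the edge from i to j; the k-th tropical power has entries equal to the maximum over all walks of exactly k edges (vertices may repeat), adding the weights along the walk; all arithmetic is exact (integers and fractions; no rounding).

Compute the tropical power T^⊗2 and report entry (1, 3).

T^⊗2:
  [5, -7, 2, -9, -7]
  [5, -5, -12, -5, 11]
  [6, -6, 3, -1, 11]
  [1, -9, -2, 12, 6]
  [-3, -13, -13, -11, 5]
Key observation: the optimum is the walk 1->2->3, with weight 2 + (-7) = -5.
Optimal value attained by: walk 1->2->3.
Answer: (T^⊗2)[1][3] = -5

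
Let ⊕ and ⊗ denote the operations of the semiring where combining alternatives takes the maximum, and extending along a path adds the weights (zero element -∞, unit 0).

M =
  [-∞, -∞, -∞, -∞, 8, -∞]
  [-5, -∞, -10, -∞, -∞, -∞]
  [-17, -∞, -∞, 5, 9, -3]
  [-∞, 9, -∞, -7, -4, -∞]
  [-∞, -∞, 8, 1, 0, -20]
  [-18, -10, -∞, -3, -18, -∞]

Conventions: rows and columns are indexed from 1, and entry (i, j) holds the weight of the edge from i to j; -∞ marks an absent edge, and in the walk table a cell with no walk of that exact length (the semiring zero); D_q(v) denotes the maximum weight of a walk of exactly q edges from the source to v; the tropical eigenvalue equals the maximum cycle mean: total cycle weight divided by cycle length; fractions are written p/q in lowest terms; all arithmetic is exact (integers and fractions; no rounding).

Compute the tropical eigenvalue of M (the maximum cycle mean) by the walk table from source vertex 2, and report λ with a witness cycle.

q=0: [-∞, 0, -∞, -∞, -∞, -∞]
q=1: [-5, -∞, -10, -∞, -∞, -∞]
q=2: [-27, -∞, -∞, -5, 3, -13]
q=3: [-31, 4, 11, 4, 3, -17]
q=4: [-1, 13, 11, 16, 20, 8]
q=5: [8, 25, 28, 21, 20, 8]
q=6: [20, 30, 28, 33, 37, 25]
Optimal cycle mean attained by: cycle 3->5->3, total 9 + 8, length 2.
Answer: λ = 17/2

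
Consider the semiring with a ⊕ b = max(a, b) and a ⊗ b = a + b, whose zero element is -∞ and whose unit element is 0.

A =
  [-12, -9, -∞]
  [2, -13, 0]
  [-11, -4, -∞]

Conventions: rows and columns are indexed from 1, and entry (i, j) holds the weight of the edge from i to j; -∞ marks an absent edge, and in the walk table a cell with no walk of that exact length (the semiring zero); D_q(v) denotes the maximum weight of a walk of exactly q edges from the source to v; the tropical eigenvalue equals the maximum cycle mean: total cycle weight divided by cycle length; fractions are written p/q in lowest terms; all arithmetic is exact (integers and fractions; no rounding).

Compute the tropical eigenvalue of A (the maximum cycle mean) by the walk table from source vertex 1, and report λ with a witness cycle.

q=0: [0, -∞, -∞]
q=1: [-12, -9, -∞]
q=2: [-7, -21, -9]
q=3: [-19, -13, -21]
Optimal cycle mean attained by: cycle 2->3->2, total 0 + (-4), length 2.
Answer: λ = -2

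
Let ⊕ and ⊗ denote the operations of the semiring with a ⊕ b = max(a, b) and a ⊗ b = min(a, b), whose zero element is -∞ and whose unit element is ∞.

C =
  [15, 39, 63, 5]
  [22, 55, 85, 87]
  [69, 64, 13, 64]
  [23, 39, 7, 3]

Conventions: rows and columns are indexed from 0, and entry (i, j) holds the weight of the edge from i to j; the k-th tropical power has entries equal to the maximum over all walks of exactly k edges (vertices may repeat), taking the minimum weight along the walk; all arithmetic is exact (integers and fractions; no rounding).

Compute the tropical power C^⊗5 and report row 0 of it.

C^⊗2:
  [63, 63, 39, 63]
  [69, 64, 55, 64]
  [23, 55, 64, 64]
  [22, 39, 39, 39]
C^⊗3:
  [39, 55, 63, 63]
  [55, 55, 64, 64]
  [64, 64, 55, 64]
  [39, 39, 39, 39]
C^⊗4:
  [63, 63, 55, 63]
  [64, 64, 55, 64]
  [55, 55, 64, 64]
  [39, 39, 39, 39]
C^⊗5:
  [55, 55, 63, 63]
  [55, 55, 64, 64]
  [64, 64, 55, 64]
  [39, 39, 39, 39]
Answer: row 0 of C^⊗5 = [55, 55, 63, 63]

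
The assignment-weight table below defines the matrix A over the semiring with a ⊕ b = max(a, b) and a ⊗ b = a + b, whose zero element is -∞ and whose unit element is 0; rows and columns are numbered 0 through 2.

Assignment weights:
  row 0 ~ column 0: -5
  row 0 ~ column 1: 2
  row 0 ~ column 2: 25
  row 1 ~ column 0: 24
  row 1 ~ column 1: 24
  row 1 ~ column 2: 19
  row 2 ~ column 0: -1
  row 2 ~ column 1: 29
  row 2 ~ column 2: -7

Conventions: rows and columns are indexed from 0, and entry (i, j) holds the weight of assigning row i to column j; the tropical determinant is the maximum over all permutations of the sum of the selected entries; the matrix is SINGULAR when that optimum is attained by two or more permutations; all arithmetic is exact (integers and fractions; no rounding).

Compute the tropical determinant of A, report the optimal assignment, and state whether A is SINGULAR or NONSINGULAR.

σ = (0, 1, 2): (-5) + 24 + (-7) = 12
σ = (0, 2, 1): (-5) + 19 + 29 = 43
σ = (1, 0, 2): 2 + 24 + (-7) = 19
σ = (1, 2, 0): 2 + 19 + (-1) = 20
σ = (2, 0, 1): 25 + 24 + 29 = 78
σ = (2, 1, 0): 25 + 24 + (-1) = 48
Optimal value attained by: σ = (2, 0, 1).
Answer: det⊕(A) = 78; verdict: NONSINGULAR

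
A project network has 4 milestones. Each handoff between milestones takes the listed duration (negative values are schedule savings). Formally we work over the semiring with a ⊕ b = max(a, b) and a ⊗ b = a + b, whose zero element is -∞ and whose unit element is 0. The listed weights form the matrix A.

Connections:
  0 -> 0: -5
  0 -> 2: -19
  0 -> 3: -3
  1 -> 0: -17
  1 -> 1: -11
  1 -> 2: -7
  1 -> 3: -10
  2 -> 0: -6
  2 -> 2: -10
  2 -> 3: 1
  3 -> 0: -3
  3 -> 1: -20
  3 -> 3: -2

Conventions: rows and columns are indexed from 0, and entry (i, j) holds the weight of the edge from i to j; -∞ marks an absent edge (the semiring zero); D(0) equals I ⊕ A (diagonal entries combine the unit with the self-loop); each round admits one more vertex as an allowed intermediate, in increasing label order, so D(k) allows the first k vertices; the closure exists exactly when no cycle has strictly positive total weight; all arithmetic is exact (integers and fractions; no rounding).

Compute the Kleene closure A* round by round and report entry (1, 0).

D(0):
  [0, -∞, -19, -3]
  [-17, 0, -7, -10]
  [-6, -∞, 0, 1]
  [-3, -20, -∞, 0]
D(1):
  [0, -∞, -19, -3]
  [-17, 0, -7, -10]
  [-6, -∞, 0, 1]
  [-3, -20, -22, 0]
D(2):
  [0, -∞, -19, -3]
  [-17, 0, -7, -10]
  [-6, -∞, 0, 1]
  [-3, -20, -22, 0]
D(3):
  [0, -∞, -19, -3]
  [-13, 0, -7, -6]
  [-6, -∞, 0, 1]
  [-3, -20, -22, 0]
D(4):
  [0, -23, -19, -3]
  [-9, 0, -7, -6]
  [-2, -19, 0, 1]
  [-3, -20, -22, 0]
Answer: A*[1][0] = -9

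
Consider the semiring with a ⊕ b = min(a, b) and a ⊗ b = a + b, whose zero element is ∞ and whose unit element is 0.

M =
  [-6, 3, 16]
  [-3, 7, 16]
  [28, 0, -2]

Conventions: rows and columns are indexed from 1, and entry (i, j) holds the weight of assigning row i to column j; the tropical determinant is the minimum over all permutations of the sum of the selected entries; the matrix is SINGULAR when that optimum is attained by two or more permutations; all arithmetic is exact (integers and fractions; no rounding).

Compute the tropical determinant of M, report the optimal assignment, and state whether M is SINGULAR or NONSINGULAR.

σ = (1, 2, 3): (-6) + 7 + (-2) = -1
σ = (1, 3, 2): (-6) + 16 + 0 = 10
σ = (2, 1, 3): 3 + (-3) + (-2) = -2
σ = (2, 3, 1): 3 + 16 + 28 = 47
σ = (3, 1, 2): 16 + (-3) + 0 = 13
σ = (3, 2, 1): 16 + 7 + 28 = 51
Optimal value attained by: σ = (2, 1, 3).
Answer: det⊕(M) = -2; verdict: NONSINGULAR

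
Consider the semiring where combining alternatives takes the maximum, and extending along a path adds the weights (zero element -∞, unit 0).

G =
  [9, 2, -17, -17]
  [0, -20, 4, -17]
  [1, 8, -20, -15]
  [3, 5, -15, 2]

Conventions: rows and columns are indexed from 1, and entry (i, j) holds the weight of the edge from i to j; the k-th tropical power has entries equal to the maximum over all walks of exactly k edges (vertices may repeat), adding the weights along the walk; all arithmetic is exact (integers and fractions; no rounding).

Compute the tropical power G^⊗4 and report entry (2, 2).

G^⊗2:
  [18, 11, 6, -8]
  [9, 12, -16, -11]
  [10, 3, 12, -9]
  [12, 7, 9, 4]
G^⊗3:
  [27, 20, 15, 1]
  [18, 11, 16, -5]
  [19, 20, 7, -3]
  [21, 17, 11, 6]
G^⊗4:
  [36, 29, 24, 10]
  [27, 24, 15, 1]
  [28, 21, 24, 3]
  [30, 23, 21, 8]
Key observation: the optimum is the walk 2->3->2->3->2, with weight 4 + 8 + 4 + 8 = 24.
Optimal value attained by: walk 2->3->2->3->2.
Answer: (G^⊗4)[2][2] = 24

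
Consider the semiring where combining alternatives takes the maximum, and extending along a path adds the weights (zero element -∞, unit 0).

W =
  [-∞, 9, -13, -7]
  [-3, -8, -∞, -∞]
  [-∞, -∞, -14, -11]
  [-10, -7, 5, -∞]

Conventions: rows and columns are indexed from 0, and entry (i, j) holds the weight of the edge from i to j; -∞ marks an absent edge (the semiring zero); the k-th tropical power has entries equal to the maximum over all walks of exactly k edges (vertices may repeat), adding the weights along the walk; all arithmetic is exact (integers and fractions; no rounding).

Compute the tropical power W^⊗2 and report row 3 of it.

W^⊗2:
  [6, 1, -2, -24]
  [-11, 6, -16, -10]
  [-21, -18, -6, -25]
  [-10, -1, -9, -6]
Answer: row 3 of W^⊗2 = [-10, -1, -9, -6]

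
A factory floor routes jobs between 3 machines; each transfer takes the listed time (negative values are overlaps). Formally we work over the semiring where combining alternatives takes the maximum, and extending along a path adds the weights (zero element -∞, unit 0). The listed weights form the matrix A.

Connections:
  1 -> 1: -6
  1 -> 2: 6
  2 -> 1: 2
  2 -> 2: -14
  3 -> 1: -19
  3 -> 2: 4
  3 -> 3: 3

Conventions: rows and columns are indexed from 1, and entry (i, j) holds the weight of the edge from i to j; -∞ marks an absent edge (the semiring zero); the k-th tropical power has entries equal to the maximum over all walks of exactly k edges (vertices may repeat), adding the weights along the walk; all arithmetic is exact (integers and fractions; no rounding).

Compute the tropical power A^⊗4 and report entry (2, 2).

A^⊗2:
  [8, 0, -∞]
  [-4, 8, -∞]
  [6, 7, 6]
A^⊗3:
  [2, 14, -∞]
  [10, 2, -∞]
  [9, 12, 9]
A^⊗4:
  [16, 8, -∞]
  [4, 16, -∞]
  [14, 15, 12]
Key observation: the optimum is the walk 2->1->2->1->2, with weight 2 + 6 + 2 + 6 = 16.
Optimal value attained by: walk 2->1->2->1->2.
Answer: (A^⊗4)[2][2] = 16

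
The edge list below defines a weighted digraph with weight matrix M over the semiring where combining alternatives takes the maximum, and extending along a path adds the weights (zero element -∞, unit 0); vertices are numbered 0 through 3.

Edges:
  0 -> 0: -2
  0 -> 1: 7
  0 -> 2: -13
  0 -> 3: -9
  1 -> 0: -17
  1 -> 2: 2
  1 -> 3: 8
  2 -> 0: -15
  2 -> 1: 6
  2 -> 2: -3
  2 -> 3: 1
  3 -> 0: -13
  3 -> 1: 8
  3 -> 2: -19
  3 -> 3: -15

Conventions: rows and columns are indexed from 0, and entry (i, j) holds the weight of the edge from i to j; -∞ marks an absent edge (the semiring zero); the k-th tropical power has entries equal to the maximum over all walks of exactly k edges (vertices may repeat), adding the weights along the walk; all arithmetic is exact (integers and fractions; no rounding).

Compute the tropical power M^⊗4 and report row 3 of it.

M^⊗2:
  [-4, 5, 9, 15]
  [-5, 16, -1, 3]
  [-11, 9, 8, 14]
  [-9, -6, 10, 16]
M^⊗3:
  [2, 23, 7, 13]
  [-1, 11, 18, 24]
  [1, 22, 11, 17]
  [3, 24, 7, 11]
M^⊗4:
  [6, 21, 25, 31]
  [11, 32, 15, 19]
  [5, 25, 24, 30]
  [7, 19, 26, 32]
Answer: row 3 of M^⊗4 = [7, 19, 26, 32]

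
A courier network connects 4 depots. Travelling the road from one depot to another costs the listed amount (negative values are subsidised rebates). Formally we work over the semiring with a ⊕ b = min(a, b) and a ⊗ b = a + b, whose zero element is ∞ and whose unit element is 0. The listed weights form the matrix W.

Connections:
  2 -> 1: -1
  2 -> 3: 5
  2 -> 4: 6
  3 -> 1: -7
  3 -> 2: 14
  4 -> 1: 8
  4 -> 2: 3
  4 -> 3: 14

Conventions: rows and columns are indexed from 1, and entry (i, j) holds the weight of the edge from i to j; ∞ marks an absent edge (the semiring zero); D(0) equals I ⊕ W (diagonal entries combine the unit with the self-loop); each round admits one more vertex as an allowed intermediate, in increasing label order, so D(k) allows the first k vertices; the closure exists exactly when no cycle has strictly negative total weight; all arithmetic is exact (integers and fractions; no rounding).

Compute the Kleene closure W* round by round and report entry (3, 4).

D(0):
  [0, ∞, ∞, ∞]
  [-1, 0, 5, 6]
  [-7, 14, 0, ∞]
  [8, 3, 14, 0]
D(1):
  [0, ∞, ∞, ∞]
  [-1, 0, 5, 6]
  [-7, 14, 0, ∞]
  [8, 3, 14, 0]
D(2):
  [0, ∞, ∞, ∞]
  [-1, 0, 5, 6]
  [-7, 14, 0, 20]
  [2, 3, 8, 0]
D(3):
  [0, ∞, ∞, ∞]
  [-2, 0, 5, 6]
  [-7, 14, 0, 20]
  [1, 3, 8, 0]
D(4):
  [0, ∞, ∞, ∞]
  [-2, 0, 5, 6]
  [-7, 14, 0, 20]
  [1, 3, 8, 0]
Answer: W*[3][4] = 20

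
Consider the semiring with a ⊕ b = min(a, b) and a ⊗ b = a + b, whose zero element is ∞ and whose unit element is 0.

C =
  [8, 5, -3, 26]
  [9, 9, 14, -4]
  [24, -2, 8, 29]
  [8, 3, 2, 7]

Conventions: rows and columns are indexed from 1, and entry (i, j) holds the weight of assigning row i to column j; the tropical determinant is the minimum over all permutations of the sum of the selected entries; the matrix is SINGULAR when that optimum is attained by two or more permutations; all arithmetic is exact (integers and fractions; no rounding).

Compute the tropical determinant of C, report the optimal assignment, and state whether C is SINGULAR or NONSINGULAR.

σ = (1, 2, 3, 4): 8 + 9 + 8 + 7 = 32
σ = (1, 2, 4, 3): 8 + 9 + 29 + 2 = 48
σ = (1, 3, 2, 4): 8 + 14 + (-2) + 7 = 27
σ = (1, 3, 4, 2): 8 + 14 + 29 + 3 = 54
σ = (1, 4, 2, 3): 8 + (-4) + (-2) + 2 = 4
σ = (1, 4, 3, 2): 8 + (-4) + 8 + 3 = 15
σ = (2, 1, 3, 4): 5 + 9 + 8 + 7 = 29
σ = (2, 1, 4, 3): 5 + 9 + 29 + 2 = 45
σ = (2, 3, 1, 4): 5 + 14 + 24 + 7 = 50
σ = (2, 3, 4, 1): 5 + 14 + 29 + 8 = 56
σ = (2, 4, 1, 3): 5 + (-4) + 24 + 2 = 27
σ = (2, 4, 3, 1): 5 + (-4) + 8 + 8 = 17
σ = (3, 1, 2, 4): (-3) + 9 + (-2) + 7 = 11
σ = (3, 1, 4, 2): (-3) + 9 + 29 + 3 = 38
σ = (3, 2, 1, 4): (-3) + 9 + 24 + 7 = 37
σ = (3, 2, 4, 1): (-3) + 9 + 29 + 8 = 43
σ = (3, 4, 1, 2): (-3) + (-4) + 24 + 3 = 20
σ = (3, 4, 2, 1): (-3) + (-4) + (-2) + 8 = -1
σ = (4, 1, 2, 3): 26 + 9 + (-2) + 2 = 35
σ = (4, 1, 3, 2): 26 + 9 + 8 + 3 = 46
σ = (4, 2, 1, 3): 26 + 9 + 24 + 2 = 61
σ = (4, 2, 3, 1): 26 + 9 + 8 + 8 = 51
σ = (4, 3, 1, 2): 26 + 14 + 24 + 3 = 67
σ = (4, 3, 2, 1): 26 + 14 + (-2) + 8 = 46
Optimal value attained by: σ = (3, 4, 2, 1).
Answer: det⊕(C) = -1; verdict: NONSINGULAR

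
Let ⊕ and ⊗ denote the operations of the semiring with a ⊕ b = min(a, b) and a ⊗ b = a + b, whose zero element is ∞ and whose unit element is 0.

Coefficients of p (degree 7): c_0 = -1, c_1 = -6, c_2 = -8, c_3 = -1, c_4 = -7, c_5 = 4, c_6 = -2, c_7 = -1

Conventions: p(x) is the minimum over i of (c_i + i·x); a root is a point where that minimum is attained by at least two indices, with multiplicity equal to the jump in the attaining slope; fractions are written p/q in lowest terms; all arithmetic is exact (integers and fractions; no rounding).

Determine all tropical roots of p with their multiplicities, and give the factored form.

hull edge (i=0, c=-1) to (i=1, c=-6): slope -5, span 1
hull edge (i=1, c=-6) to (i=2, c=-8): slope -2, span 1
hull edge (i=2, c=-8) to (i=4, c=-7): slope 1/2, span 2
hull edge (i=4, c=-7) to (i=7, c=-1): slope 2, span 3
Factored form: p(x) = -1 ⊗ (x ⊕ (-2)) ⊗ (x ⊕ (-2)) ⊗ (x ⊕ (-2)) ⊗ (x ⊕ (-1/2)) ⊗ (x ⊕ (-1/2)) ⊗ (x ⊕ 2) ⊗ (x ⊕ 5)
Answer: roots = -2 (mult 3), -1/2 (mult 2), 2 (mult 1), 5 (mult 1)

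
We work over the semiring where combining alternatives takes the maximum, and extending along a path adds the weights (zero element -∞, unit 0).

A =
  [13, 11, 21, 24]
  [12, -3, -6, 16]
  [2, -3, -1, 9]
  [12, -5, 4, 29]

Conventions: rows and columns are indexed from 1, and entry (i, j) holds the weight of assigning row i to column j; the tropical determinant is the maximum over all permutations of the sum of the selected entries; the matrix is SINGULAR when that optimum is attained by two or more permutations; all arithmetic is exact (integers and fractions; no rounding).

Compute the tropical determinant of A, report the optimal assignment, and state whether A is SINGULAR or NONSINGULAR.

σ = (1, 2, 3, 4): 13 + (-3) + (-1) + 29 = 38
σ = (1, 2, 4, 3): 13 + (-3) + 9 + 4 = 23
σ = (1, 3, 2, 4): 13 + (-6) + (-3) + 29 = 33
σ = (1, 3, 4, 2): 13 + (-6) + 9 + (-5) = 11
σ = (1, 4, 2, 3): 13 + 16 + (-3) + 4 = 30
σ = (1, 4, 3, 2): 13 + 16 + (-1) + (-5) = 23
σ = (2, 1, 3, 4): 11 + 12 + (-1) + 29 = 51
σ = (2, 1, 4, 3): 11 + 12 + 9 + 4 = 36
σ = (2, 3, 1, 4): 11 + (-6) + 2 + 29 = 36
σ = (2, 3, 4, 1): 11 + (-6) + 9 + 12 = 26
σ = (2, 4, 1, 3): 11 + 16 + 2 + 4 = 33
σ = (2, 4, 3, 1): 11 + 16 + (-1) + 12 = 38
σ = (3, 1, 2, 4): 21 + 12 + (-3) + 29 = 59
σ = (3, 1, 4, 2): 21 + 12 + 9 + (-5) = 37
σ = (3, 2, 1, 4): 21 + (-3) + 2 + 29 = 49
σ = (3, 2, 4, 1): 21 + (-3) + 9 + 12 = 39
σ = (3, 4, 1, 2): 21 + 16 + 2 + (-5) = 34
σ = (3, 4, 2, 1): 21 + 16 + (-3) + 12 = 46
σ = (4, 1, 2, 3): 24 + 12 + (-3) + 4 = 37
σ = (4, 1, 3, 2): 24 + 12 + (-1) + (-5) = 30
σ = (4, 2, 1, 3): 24 + (-3) + 2 + 4 = 27
σ = (4, 2, 3, 1): 24 + (-3) + (-1) + 12 = 32
σ = (4, 3, 1, 2): 24 + (-6) + 2 + (-5) = 15
σ = (4, 3, 2, 1): 24 + (-6) + (-3) + 12 = 27
Optimal value attained by: σ = (3, 1, 2, 4).
Answer: det⊕(A) = 59; verdict: NONSINGULAR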